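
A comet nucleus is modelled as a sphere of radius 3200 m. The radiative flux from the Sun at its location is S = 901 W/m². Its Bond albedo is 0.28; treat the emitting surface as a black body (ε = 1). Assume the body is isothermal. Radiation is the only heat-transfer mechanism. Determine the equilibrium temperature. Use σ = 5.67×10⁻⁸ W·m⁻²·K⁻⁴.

At equilibrium, absorbed power = emitted power.
Absorbing cross-section = πr² = 3.217×10⁷ m²; emitting surface = 4πr² = 1.287×10⁸ m² (ratio 4).
(1−a)S·A_cross = εσ·A_surf·T⁴  ⇒  T⁴ = (1−a)S/(4σ).
T⁴ = 0.720·901/(4·5.67×10⁻⁸) = 2.860×10⁹ K⁴.
T = (2.860×10⁹)^(1/4).

T ≈ 231 K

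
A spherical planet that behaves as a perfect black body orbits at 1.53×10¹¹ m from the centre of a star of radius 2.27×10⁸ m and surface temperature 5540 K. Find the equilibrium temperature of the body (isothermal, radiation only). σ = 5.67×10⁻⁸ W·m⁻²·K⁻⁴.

The star's surface emits σT_*⁴; at distance d the flux is S = σT_*⁴(R_*/d)².
S = 5.67×10⁻⁸·(5540)⁴·(2.27×10⁸/1.53×10¹¹)² = 117.6 W/m².
For an isothermal sphere T⁴ = (1−a)S/(4σ) = 5.184×10⁸ K⁴.

T ≈ 151 K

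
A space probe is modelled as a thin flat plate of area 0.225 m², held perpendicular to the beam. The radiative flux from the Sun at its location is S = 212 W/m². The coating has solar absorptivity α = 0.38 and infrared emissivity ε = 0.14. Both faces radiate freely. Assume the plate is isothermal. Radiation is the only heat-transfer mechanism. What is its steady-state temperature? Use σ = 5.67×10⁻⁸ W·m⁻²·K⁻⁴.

T ≈ 267 K

At equilibrium, absorbed power = emitted power.
Absorbing cross-section = A = 0.2250 m²; emitting surface = 2A = 0.4500 m² (ratio 2).
αS·A_cross = εσ·A_surf·T⁴  ⇒  T⁴ = αS/(ε·2σ).
T⁴ = 0.380·212/(0.14·2·5.67×10⁻⁸) = 5.074×10⁹ K⁴.
T = (5.074×10⁹)^(1/4).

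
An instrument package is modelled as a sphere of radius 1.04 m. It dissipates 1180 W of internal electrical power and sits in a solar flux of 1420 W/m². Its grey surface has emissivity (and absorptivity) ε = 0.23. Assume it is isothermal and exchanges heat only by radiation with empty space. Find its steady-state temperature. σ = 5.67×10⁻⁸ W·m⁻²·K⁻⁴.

At steady state, absorbed solar power + internal power = radiated power.
Absorbed: α·S·A_cross = 0.23·1420·3.398 = 1110 W (cross-section πr²).
Total input = 1110 + 1180 = 2290 W.
Radiated: εσ·A_surf·T⁴ with A_surf = 4πr² = 13.59 m².
T⁴ = 2290/(0.23·5.67×10⁻⁸·13.59) = 1.292×10¹⁰ K⁴.

T ≈ 337 K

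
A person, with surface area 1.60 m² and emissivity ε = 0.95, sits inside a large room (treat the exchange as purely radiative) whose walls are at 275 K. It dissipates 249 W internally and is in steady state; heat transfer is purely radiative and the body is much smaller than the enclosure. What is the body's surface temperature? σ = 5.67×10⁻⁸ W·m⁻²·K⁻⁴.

T ≈ 305 K

For a small grey body in a large enclosure, net radiated power = εσA(T⁴ − T_w⁴).
Steady state: P = εσA(T⁴ − T_w⁴) with A = 1.60 m².
T⁴ = P/(εσA) + T_w⁴ = 249/(0.95·5.67×10⁻⁸·1.600) + (275)⁴
    = 2.889×10⁹ + 5.719×10⁹ = 8.608×10⁹ K⁴.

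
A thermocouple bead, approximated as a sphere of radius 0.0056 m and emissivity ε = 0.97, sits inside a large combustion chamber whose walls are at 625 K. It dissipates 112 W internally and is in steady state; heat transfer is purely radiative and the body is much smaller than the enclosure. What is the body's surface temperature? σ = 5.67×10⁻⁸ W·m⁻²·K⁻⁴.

For a small grey body in a large enclosure, net radiated power = εσA(T⁴ − T_w⁴).
Steady state: P = εσA(T⁴ − T_w⁴) with A = 4πr² = 3.941×10⁻⁴ m².
T⁴ = P/(εσA) + T_w⁴ = 112/(0.97·5.67×10⁻⁸·3.941×10⁻⁴) + (625)⁴
    = 5.167×10¹² + 1.526×10¹¹ = 5.320×10¹² K⁴.

T ≈ 1520 K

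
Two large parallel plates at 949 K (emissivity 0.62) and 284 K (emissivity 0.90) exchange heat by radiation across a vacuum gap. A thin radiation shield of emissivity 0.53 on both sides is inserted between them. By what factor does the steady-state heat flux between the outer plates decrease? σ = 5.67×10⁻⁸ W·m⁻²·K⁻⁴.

factor ≈ 2.61

Without shield: q₀ = σΔ(T⁴)/(1/ε₁+1/ε₂−1) with denominator 1.724.
With shield the two gaps are in series; the resistances add: (1/ε₁+1/ε_s−1)+(1/ε_s+1/ε₂−1) = 2.500+1.998 = 4.498.
Heat-flux ratio q₀/q = 4.498/1.724.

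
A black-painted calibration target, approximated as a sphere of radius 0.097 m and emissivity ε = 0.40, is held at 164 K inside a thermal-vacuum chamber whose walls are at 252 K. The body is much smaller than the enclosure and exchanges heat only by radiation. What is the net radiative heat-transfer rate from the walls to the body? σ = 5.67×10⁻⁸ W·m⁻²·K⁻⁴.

P_net ≈ 8.87 W

For a small grey body in a large enclosure: P_net = εσA(T_body⁴ − T_wall⁴).
A = 4πr² = 0.1182 m²; T_body⁴ − T_wall⁴ = 7.234×10⁸ − 4.033×10⁹ = -3.309×10⁹ K⁴.
|P_net| = 0.40·5.67×10⁻⁸·0.1182·3.309×10⁹.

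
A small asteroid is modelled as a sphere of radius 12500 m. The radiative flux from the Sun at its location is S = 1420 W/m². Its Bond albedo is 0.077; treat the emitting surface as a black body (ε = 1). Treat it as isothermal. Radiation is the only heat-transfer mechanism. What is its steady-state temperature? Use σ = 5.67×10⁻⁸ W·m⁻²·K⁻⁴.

At equilibrium, absorbed power = emitted power.
Absorbing cross-section = πr² = 4.909×10⁸ m²; emitting surface = 4πr² = 1.963×10⁹ m² (ratio 4).
(1−a)S·A_cross = εσ·A_surf·T⁴  ⇒  T⁴ = (1−a)S/(4σ).
T⁴ = 0.923·1420/(4·5.67×10⁻⁸) = 5.779×10⁹ K⁴.
T = (5.779×10⁹)^(1/4).

T ≈ 276 K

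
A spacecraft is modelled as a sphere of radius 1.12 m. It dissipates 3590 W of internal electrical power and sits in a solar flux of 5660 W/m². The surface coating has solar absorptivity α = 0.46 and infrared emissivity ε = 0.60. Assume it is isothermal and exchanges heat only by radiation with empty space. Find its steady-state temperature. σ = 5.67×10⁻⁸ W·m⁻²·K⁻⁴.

At steady state, absorbed solar power + internal power = radiated power.
Absorbed: α·S·A_cross = 0.46·5660·3.941 = 10260 W (cross-section πr²).
Total input = 10260 + 3590 = 13850 W.
Radiated: εσ·A_surf·T⁴ with A_surf = 4πr² = 15.76 m².
T⁴ = 13850/(0.60·5.67×10⁻⁸·15.76) = 2.583×10¹⁰ K⁴.

T ≈ 401 K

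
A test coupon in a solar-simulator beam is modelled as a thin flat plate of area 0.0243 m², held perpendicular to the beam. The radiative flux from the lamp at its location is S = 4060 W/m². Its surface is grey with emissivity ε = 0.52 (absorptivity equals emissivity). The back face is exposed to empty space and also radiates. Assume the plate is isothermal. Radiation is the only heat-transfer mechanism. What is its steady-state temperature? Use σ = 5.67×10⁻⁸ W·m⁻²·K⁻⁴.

At equilibrium, absorbed power = emitted power.
Absorbing cross-section = A = 0.02430 m²; emitting surface = 2A = 0.04860 m² (ratio 2).
εS·A_cross = εσ·A_surf·T⁴  ⇒  T⁴ = S/(2σ)   (ε cancels).
T⁴ = 4060/(2·5.67×10⁻⁸) = 3.580×10¹⁰ K⁴.
T = (3.580×10¹⁰)^(1/4).

T ≈ 435 K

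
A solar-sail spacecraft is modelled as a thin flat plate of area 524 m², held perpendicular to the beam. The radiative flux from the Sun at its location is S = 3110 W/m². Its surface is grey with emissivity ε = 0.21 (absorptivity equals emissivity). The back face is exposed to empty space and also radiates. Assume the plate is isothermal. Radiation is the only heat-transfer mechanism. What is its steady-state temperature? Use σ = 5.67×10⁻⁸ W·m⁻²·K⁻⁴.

At equilibrium, absorbed power = emitted power.
Absorbing cross-section = A = 524.0 m²; emitting surface = 2A = 1048 m² (ratio 2).
εS·A_cross = εσ·A_surf·T⁴  ⇒  T⁴ = S/(2σ)   (ε cancels).
T⁴ = 3110/(2·5.67×10⁻⁸) = 2.743×10¹⁰ K⁴.
T = (2.743×10¹⁰)^(1/4).

T ≈ 407 K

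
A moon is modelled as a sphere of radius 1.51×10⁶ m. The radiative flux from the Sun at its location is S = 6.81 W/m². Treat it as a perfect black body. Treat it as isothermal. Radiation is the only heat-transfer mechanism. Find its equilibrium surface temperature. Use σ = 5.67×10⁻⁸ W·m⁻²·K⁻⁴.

T ≈ 74.0 K

At equilibrium, absorbed power = emitted power.
Absorbing cross-section = πr² = 7.163×10¹² m²; emitting surface = 4πr² = 2.865×10¹³ m² (ratio 4).
S·A_cross = εσ·A_surf·T⁴  ⇒  T⁴ = S/(4σ).
T⁴ = 1.00·6.81/(4·5.67×10⁻⁸) = 3.003×10⁷ K⁴.
T = (3.003×10⁷)^(1/4).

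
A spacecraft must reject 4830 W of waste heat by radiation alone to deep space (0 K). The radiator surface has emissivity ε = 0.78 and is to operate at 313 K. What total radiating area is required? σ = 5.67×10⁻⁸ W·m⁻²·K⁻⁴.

P = εσA T⁴ ⇒ A = P/(εσT⁴).
T⁴ = 9.598×10⁹ K⁴.
A = 4830/(0.78 × 5.67×10⁻⁸ × 9.598×10⁹).

A ≈ 11.4 m²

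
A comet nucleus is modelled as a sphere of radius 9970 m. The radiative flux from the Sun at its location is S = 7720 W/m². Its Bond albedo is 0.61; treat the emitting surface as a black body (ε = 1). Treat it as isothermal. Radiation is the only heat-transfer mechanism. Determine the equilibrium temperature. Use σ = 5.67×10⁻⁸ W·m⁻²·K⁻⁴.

At equilibrium, absorbed power = emitted power.
Absorbing cross-section = πr² = 3.123×10⁸ m²; emitting surface = 4πr² = 1.249×10⁹ m² (ratio 4).
(1−a)S·A_cross = εσ·A_surf·T⁴  ⇒  T⁴ = (1−a)S/(4σ).
T⁴ = 0.390·7720/(4·5.67×10⁻⁸) = 1.328×10¹⁰ K⁴.
T = (1.328×10¹⁰)^(1/4).

T ≈ 339 K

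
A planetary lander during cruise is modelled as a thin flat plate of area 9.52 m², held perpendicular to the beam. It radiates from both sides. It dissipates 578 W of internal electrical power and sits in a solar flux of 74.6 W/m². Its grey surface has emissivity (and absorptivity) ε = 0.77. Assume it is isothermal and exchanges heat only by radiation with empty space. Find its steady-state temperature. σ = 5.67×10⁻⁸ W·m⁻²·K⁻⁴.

At steady state, absorbed solar power + internal power = radiated power.
Absorbed: α·S·A_cross = 0.77·74.6·9.520 = 546.8 W (cross-section A).
Total input = 546.8 + 578 = 1125 W.
Radiated: εσ·A_surf·T⁴ with A_surf = 2A = 19.04 m².
T⁴ = 1125/(0.77·5.67×10⁻⁸·19.04) = 1.353×10⁹ K⁴.

T ≈ 192 K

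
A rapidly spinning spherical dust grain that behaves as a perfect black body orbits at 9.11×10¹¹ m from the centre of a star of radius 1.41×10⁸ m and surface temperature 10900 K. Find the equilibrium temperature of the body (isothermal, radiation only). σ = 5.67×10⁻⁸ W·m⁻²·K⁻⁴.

T ≈ 95.9 K

The star's surface emits σT_*⁴; at distance d the flux is S = σT_*⁴(R_*/d)².
S = 5.67×10⁻⁸·(10900)⁴·(1.41×10⁸/9.11×10¹¹)² = 19.17 W/m².
For an isothermal sphere T⁴ = (1−a)S/(4σ) = 8.454×10⁷ K⁴.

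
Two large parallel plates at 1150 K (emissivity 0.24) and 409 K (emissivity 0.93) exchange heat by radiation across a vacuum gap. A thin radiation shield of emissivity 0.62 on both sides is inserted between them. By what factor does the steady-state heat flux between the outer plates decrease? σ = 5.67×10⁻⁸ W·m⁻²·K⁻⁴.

Without shield: q₀ = σΔ(T⁴)/(1/ε₁+1/ε₂−1) with denominator 4.242.
With shield the two gaps are in series; the resistances add: (1/ε₁+1/ε_s−1)+(1/ε_s+1/ε₂−1) = 4.780+1.688 = 6.468.
Heat-flux ratio q₀/q = 6.468/4.242.

factor ≈ 1.52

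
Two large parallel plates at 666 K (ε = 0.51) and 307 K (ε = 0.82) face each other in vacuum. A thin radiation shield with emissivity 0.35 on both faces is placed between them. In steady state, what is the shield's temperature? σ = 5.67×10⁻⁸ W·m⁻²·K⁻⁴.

T_s ≈ 552 K

In steady state the net flux on the hot side equals that on the cold side.
σ(T₁⁴−T_s⁴)/D₁ = σ(T_s⁴−T₂⁴)/D₂, with D₁ = 1/ε₁+1/ε_s−1 = 3.818, D₂ = 1/ε_s+1/ε₂−1 = 3.077.
Solve for T_s⁴: T_s⁴ = (D₂·T₁⁴ + D₁·T₂⁴)/(D₁+D₂) = 9.271×10¹⁰ K⁴.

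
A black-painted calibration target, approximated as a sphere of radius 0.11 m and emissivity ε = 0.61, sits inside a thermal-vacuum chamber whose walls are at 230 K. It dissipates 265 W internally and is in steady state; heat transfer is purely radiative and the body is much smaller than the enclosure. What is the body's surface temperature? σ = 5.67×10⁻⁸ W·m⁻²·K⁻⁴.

T ≈ 480 K

For a small grey body in a large enclosure, net radiated power = εσA(T⁴ − T_w⁴).
Steady state: P = εσA(T⁴ − T_w⁴) with A = 4πr² = 0.1521 m².
T⁴ = P/(εσA) + T_w⁴ = 265/(0.61·5.67×10⁻⁸·0.1521) + (230)⁴
    = 5.039×10¹⁰ + 2.798×10⁹ = 5.319×10¹⁰ K⁴.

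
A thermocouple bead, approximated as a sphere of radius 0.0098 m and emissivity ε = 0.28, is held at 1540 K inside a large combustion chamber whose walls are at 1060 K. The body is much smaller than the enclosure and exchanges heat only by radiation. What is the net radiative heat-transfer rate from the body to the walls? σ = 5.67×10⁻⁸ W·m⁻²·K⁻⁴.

For a small grey body in a large enclosure: P_net = εσA(T_body⁴ − T_wall⁴).
A = 4πr² = 0.001207 m²; T_body⁴ − T_wall⁴ = 5.624×10¹² − 1.262×10¹² = 4.362×10¹² K⁴.
|P_net| = 0.28·5.67×10⁻⁸·0.001207·4.362×10¹².

P_net ≈ 83.6 W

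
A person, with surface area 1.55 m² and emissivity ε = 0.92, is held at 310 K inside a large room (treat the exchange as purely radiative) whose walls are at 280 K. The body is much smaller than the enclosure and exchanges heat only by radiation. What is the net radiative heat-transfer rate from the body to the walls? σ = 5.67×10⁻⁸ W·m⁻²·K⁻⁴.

For a small grey body in a large enclosure: P_net = εσA(T_body⁴ − T_wall⁴).
A = 1.55 m²; T_body⁴ − T_wall⁴ = 9.235×10⁹ − 6.147×10⁹ = 3.089×10⁹ K⁴.
|P_net| = 0.92·5.67×10⁻⁸·1.550·3.089×10⁹.

P_net ≈ 250 W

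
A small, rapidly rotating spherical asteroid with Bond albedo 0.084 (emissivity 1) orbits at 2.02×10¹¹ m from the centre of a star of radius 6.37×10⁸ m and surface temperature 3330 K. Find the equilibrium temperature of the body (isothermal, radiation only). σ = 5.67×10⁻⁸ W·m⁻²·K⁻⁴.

T ≈ 129 K

The star's surface emits σT_*⁴; at distance d the flux is S = σT_*⁴(R_*/d)².
S = 5.67×10⁻⁸·(3330)⁴·(6.37×10⁸/2.02×10¹¹)² = 69.33 W/m².
For an isothermal sphere T⁴ = (1−a)S/(4σ) = 2.800×10⁸ K⁴.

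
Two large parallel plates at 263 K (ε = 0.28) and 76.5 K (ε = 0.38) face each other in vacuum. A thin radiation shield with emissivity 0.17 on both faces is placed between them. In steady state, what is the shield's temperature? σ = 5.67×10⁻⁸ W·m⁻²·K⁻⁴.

T_s ≈ 218 K

In steady state the net flux on the hot side equals that on the cold side.
σ(T₁⁴−T_s⁴)/D₁ = σ(T_s⁴−T₂⁴)/D₂, with D₁ = 1/ε₁+1/ε_s−1 = 8.454, D₂ = 1/ε_s+1/ε₂−1 = 7.514.
Solve for T_s⁴: T_s⁴ = (D₂·T₁⁴ + D₁·T₂⁴)/(D₁+D₂) = 2.270×10⁹ K⁴.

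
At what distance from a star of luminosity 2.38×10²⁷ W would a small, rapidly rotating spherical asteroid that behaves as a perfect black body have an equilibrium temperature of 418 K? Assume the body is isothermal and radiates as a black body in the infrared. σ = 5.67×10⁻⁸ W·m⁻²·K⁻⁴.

For an isothermal black-emitting sphere, (1−a)S·πr² = σ·4πr²·T⁴ ⇒ S = 4σT⁴/(1−a).
S = 4·5.67×10⁻⁸·(418)⁴/1.00 = 6924 W/m².
Flux falls as S = L/(4πd²), so d = √(L/(4πS)) = √(2.38×10²⁷/(4π·6924)).

d ≈ 1.65×10¹¹ m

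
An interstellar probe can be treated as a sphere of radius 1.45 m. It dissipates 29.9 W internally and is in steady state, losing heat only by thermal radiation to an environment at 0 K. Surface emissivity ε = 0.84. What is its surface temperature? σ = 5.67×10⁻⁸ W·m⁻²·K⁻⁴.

Steady state: internal power = radiated power, P = εσA T⁴.
Radiating area A = 4πr² = 26.42 m².
T⁴ = P/(εσA) = 29.9/(0.84·5.67×10⁻⁸·26.42) = 2.376×10⁷ K⁴.
T = (2.376×10⁷)^(1/4).

T ≈ 69.8 K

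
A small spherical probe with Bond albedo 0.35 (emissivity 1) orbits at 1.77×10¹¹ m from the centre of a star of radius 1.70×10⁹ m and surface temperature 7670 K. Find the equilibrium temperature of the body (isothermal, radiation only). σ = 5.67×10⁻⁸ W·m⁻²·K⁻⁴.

The star's surface emits σT_*⁴; at distance d the flux is S = σT_*⁴(R_*/d)².
S = 5.67×10⁻⁸·(7670)⁴·(1.70×10⁹/1.77×10¹¹)² = 18100 W/m².
For an isothermal sphere T⁴ = (1−a)S/(4σ) = 5.188×10¹⁰ K⁴.

T ≈ 477 K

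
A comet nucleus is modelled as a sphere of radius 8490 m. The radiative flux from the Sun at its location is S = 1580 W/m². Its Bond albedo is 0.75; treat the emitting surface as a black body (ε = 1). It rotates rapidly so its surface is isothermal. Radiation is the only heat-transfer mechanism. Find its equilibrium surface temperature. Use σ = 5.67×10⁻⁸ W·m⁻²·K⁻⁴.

T ≈ 204 K

At equilibrium, absorbed power = emitted power.
Absorbing cross-section = πr² = 2.264×10⁸ m²; emitting surface = 4πr² = 9.058×10⁸ m² (ratio 4).
(1−a)S·A_cross = εσ·A_surf·T⁴  ⇒  T⁴ = (1−a)S/(4σ).
T⁴ = 0.250·1580/(4·5.67×10⁻⁸) = 1.742×10⁹ K⁴.
T = (1.742×10⁹)^(1/4).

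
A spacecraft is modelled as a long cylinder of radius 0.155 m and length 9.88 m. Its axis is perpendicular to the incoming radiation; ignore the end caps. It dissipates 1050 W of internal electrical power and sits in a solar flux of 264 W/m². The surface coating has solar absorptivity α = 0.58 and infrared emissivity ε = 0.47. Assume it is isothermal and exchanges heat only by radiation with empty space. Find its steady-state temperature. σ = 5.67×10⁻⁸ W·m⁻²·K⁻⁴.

T ≈ 277 K

At steady state, absorbed solar power + internal power = radiated power.
Absorbed: α·S·A_cross = 0.58·264·3.063 = 469.0 W (cross-section 2rL).
Total input = 469.0 + 1050 = 1519 W.
Radiated: εσ·A_surf·T⁴ with A_surf = 2πrL = 9.622 m².
T⁴ = 1519/(0.47·5.67×10⁻⁸·9.622) = 5.924×10⁹ K⁴.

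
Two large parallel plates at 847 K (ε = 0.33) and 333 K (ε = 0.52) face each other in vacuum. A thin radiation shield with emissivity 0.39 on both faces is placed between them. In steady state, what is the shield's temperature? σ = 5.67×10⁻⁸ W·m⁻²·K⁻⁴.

In steady state the net flux on the hot side equals that on the cold side.
σ(T₁⁴−T_s⁴)/D₁ = σ(T_s⁴−T₂⁴)/D₂, with D₁ = 1/ε₁+1/ε_s−1 = 4.594, D₂ = 1/ε_s+1/ε₂−1 = 3.487.
Solve for T_s⁴: T_s⁴ = (D₂·T₁⁴ + D₁·T₂⁴)/(D₁+D₂) = 2.291×10¹¹ K⁴.

T_s ≈ 692 K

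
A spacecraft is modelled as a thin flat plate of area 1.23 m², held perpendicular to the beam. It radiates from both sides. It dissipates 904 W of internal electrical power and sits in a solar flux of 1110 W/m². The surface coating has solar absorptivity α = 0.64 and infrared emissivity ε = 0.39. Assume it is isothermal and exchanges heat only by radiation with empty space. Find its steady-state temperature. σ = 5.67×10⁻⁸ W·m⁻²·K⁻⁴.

At steady state, absorbed solar power + internal power = radiated power.
Absorbed: α·S·A_cross = 0.64·1110·1.230 = 873.8 W (cross-section A).
Total input = 873.8 + 904 = 1778 W.
Radiated: εσ·A_surf·T⁴ with A_surf = 2A = 2.460 m².
T⁴ = 1778/(0.39·5.67×10⁻⁸·2.460) = 3.268×10¹⁰ K⁴.

T ≈ 425 K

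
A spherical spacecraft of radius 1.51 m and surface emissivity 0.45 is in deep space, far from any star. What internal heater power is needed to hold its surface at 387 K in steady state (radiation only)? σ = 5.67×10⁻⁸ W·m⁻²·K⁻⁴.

P ≈ 16400 W

P = εσ·4πr²·T⁴.
4πr² = 28.65 m²; T⁴ = 2.243×10¹⁰ K⁴.
P = 0.45·5.67×10⁻⁸·28.65·2.243×10¹⁰.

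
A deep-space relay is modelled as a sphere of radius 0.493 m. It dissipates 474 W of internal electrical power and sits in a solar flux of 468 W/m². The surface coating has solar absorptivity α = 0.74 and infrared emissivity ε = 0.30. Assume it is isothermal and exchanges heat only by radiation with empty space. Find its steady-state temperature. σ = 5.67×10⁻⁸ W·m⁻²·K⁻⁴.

T ≈ 345 K

At steady state, absorbed solar power + internal power = radiated power.
Absorbed: α·S·A_cross = 0.74·468·0.7636 = 264.4 W (cross-section πr²).
Total input = 264.4 + 474 = 738.4 W.
Radiated: εσ·A_surf·T⁴ with A_surf = 4πr² = 3.054 m².
T⁴ = 738.4/(0.30·5.67×10⁻⁸·3.054) = 1.421×10¹⁰ K⁴.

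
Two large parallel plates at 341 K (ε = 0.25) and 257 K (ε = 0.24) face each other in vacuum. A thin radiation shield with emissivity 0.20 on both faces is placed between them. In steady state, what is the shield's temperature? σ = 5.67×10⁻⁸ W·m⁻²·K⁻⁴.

In steady state the net flux on the hot side equals that on the cold side.
σ(T₁⁴−T_s⁴)/D₁ = σ(T_s⁴−T₂⁴)/D₂, with D₁ = 1/ε₁+1/ε_s−1 = 8.000, D₂ = 1/ε_s+1/ε₂−1 = 8.167.
Solve for T_s⁴: T_s⁴ = (D₂·T₁⁴ + D₁·T₂⁴)/(D₁+D₂) = 8.989×10⁹ K⁴.

T_s ≈ 308 K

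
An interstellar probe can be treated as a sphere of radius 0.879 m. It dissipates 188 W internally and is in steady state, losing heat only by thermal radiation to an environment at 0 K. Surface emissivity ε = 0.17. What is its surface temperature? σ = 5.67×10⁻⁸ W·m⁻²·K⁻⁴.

T ≈ 212 K

Steady state: internal power = radiated power, P = εσA T⁴.
Radiating area A = 4πr² = 9.709 m².
T⁴ = P/(εσA) = 188/(0.17·5.67×10⁻⁸·9.709) = 2.009×10⁹ K⁴.
T = (2.009×10⁹)^(1/4).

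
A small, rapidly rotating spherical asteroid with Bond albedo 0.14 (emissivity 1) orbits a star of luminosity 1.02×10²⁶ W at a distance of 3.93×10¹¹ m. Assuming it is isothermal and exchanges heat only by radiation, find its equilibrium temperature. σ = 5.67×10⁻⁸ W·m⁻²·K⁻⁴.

T ≈ 119 K

First find the stellar flux at distance d: S = L/(4πd²) = 1.02×10²⁶/(4π·(3.93×10¹¹)²) = 52.55 W/m².
For an isothermal sphere, absorbed (1−a)S·πr² = emitted σ·4πr²·T⁴, so T⁴ = (1−a)S/(4σ).
T⁴ = 0.860·52.55/(4·5.67×10⁻⁸) = 1.993×10⁸ K⁴.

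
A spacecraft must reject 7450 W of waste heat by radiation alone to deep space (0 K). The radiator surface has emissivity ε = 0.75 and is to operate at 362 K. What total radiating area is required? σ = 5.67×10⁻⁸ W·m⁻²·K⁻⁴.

A ≈ 10.2 m²

P = εσA T⁴ ⇒ A = P/(εσT⁴).
T⁴ = 1.717×10¹⁰ K⁴.
A = 7450/(0.75 × 5.67×10⁻⁸ × 1.717×10¹⁰).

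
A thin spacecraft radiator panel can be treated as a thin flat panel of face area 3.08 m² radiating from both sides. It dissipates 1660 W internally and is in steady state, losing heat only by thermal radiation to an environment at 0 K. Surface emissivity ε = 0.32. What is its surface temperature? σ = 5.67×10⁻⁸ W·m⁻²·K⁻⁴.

Steady state: internal power = radiated power, P = εσA T⁴.
Radiating area A = 2·3.08 = 6.160 m².
T⁴ = P/(εσA) = 1660/(0.32·5.67×10⁻⁸·6.160) = 1.485×10¹⁰ K⁴.
T = (1.485×10¹⁰)^(1/4).

T ≈ 349 K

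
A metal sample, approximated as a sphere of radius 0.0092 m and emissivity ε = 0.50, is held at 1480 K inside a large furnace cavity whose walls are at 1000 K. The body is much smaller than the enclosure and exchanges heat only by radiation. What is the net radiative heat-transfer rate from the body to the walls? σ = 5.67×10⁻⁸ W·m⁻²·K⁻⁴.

For a small grey body in a large enclosure: P_net = εσA(T_body⁴ − T_wall⁴).
A = 4πr² = 0.001064 m²; T_body⁴ − T_wall⁴ = 4.798×10¹² − 1.000×10¹² = 3.798×10¹² K⁴.
|P_net| = 0.50·5.67×10⁻⁸·0.001064·3.798×10¹².

P_net ≈ 115 W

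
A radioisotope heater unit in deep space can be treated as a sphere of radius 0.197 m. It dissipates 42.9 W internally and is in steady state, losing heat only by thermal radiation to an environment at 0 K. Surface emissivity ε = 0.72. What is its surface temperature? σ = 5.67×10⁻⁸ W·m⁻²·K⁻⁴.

T ≈ 215 K

Steady state: internal power = radiated power, P = εσA T⁴.
Radiating area A = 4πr² = 0.4877 m².
T⁴ = P/(εσA) = 42.9/(0.72·5.67×10⁻⁸·0.4877) = 2.155×10⁹ K⁴.
T = (2.155×10⁹)^(1/4).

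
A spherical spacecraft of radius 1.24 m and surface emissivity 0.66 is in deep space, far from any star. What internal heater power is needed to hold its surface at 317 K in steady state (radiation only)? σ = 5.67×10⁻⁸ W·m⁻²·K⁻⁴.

P = εσ·4πr²·T⁴.
4πr² = 19.32 m²; T⁴ = 1.010×10¹⁰ K⁴.
P = 0.66·5.67×10⁻⁸·19.32·1.010×10¹⁰.

P ≈ 7300 W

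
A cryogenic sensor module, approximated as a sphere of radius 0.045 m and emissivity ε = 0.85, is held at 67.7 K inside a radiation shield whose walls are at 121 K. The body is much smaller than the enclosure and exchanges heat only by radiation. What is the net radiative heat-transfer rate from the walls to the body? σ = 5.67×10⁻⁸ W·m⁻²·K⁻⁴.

For a small grey body in a large enclosure: P_net = εσA(T_body⁴ − T_wall⁴).
A = 4πr² = 0.02545 m²; T_body⁴ − T_wall⁴ = 2.101×10⁷ − 2.144×10⁸ = -1.934×10⁸ K⁴.
|P_net| = 0.85·5.67×10⁻⁸·0.02545·1.934×10⁸.

P_net ≈ 0.237 W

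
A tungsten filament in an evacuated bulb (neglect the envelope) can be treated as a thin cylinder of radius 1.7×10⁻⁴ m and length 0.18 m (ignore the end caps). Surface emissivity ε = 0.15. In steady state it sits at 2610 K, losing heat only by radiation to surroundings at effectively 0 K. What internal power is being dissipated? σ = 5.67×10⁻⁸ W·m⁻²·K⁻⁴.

Steady state: P = εσA T⁴.
A = 2πrL = 1.923×10⁻⁴ m²; T⁴ = (2610)⁴ = 4.640×10¹³ K⁴.
P = 0.15 × 5.67×10⁻⁸ × 1.923×10⁻⁴ × 4.640×10¹³.

P ≈ 75.9 W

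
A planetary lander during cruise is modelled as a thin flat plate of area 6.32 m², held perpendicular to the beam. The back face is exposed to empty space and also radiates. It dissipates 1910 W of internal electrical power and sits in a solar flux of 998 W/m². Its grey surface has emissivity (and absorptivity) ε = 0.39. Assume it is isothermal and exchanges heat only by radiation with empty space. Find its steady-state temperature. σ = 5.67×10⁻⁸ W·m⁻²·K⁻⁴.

At steady state, absorbed solar power + internal power = radiated power.
Absorbed: α·S·A_cross = 0.39·998·6.320 = 2460 W (cross-section A).
Total input = 2460 + 1910 = 4370 W.
Radiated: εσ·A_surf·T⁴ with A_surf = 2A = 12.64 m².
T⁴ = 4370/(0.39·5.67×10⁻⁸·12.64) = 1.563×10¹⁰ K⁴.

T ≈ 354 K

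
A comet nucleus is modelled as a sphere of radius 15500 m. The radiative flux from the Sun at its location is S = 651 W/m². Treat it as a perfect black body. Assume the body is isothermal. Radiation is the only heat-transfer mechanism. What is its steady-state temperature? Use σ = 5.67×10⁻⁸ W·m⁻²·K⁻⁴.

At equilibrium, absorbed power = emitted power.
Absorbing cross-section = πr² = 7.548×10⁸ m²; emitting surface = 4πr² = 3.019×10⁹ m² (ratio 4).
S·A_cross = εσ·A_surf·T⁴  ⇒  T⁴ = S/(4σ).
T⁴ = 1.00·651/(4·5.67×10⁻⁸) = 2.870×10⁹ K⁴.
T = (2.870×10⁹)^(1/4).

T ≈ 231 K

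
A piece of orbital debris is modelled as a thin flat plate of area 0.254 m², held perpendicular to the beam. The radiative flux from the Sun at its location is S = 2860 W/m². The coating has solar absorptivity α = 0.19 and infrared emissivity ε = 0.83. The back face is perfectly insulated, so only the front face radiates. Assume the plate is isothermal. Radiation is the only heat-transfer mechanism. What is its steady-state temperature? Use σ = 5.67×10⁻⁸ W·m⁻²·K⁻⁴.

T ≈ 328 K

At equilibrium, absorbed power = emitted power.
Absorbing cross-section = A = 0.2540 m²; emitting surface = A = 0.2540 m² (ratio 1).
αS·A_cross = εσ·A_surf·T⁴  ⇒  T⁴ = αS/(ε·1σ).
T⁴ = 0.190·2860/(0.83·1·5.67×10⁻⁸) = 1.155×10¹⁰ K⁴.
T = (1.155×10¹⁰)^(1/4).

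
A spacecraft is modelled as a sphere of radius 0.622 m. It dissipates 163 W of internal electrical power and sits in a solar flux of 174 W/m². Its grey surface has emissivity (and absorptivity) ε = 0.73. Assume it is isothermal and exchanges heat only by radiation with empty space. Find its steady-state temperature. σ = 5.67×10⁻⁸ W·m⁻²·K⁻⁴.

T ≈ 199 K

At steady state, absorbed solar power + internal power = radiated power.
Absorbed: α·S·A_cross = 0.73·174·1.215 = 154.4 W (cross-section πr²).
Total input = 154.4 + 163 = 317.4 W.
Radiated: εσ·A_surf·T⁴ with A_surf = 4πr² = 4.862 m².
T⁴ = 317.4/(0.73·5.67×10⁻⁸·4.862) = 1.577×10⁹ K⁴.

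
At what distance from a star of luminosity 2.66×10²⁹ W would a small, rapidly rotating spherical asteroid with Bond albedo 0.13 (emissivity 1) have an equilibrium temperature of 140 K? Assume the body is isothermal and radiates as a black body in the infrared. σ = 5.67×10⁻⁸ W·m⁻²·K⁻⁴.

For an isothermal black-emitting sphere, (1−a)S·πr² = σ·4πr²·T⁴ ⇒ S = 4σT⁴/(1−a).
S = 4·5.67×10⁻⁸·(140)⁴/0.870 = 100.1 W/m².
Flux falls as S = L/(4πd²), so d = √(L/(4πS)) = √(2.66×10²⁹/(4π·100.1)).

d ≈ 1.45×10¹³ m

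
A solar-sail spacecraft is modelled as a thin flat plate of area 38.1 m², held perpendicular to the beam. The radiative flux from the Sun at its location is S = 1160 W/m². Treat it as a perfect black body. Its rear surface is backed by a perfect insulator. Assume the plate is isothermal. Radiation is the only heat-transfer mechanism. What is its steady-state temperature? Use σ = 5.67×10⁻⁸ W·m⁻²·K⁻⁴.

T ≈ 378 K

At equilibrium, absorbed power = emitted power.
Absorbing cross-section = A = 38.10 m²; emitting surface = A = 38.10 m² (ratio 1).
S·A_cross = εσ·A_surf·T⁴  ⇒  T⁴ = S/(1σ).
T⁴ = 1.00·1160/(1·5.67×10⁻⁸) = 2.046×10¹⁰ K⁴.
T = (2.046×10¹⁰)^(1/4).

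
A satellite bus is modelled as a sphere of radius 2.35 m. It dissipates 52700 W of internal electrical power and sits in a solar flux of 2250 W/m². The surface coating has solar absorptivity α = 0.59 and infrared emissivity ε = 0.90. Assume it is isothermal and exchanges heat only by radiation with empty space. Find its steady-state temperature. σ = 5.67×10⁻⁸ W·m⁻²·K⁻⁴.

T ≈ 382 K

At steady state, absorbed solar power + internal power = radiated power.
Absorbed: α·S·A_cross = 0.59·2250·17.35 = 23030 W (cross-section πr²).
Total input = 23030 + 52700 = 75730 W.
Radiated: εσ·A_surf·T⁴ with A_surf = 4πr² = 69.40 m².
T⁴ = 75730/(0.90·5.67×10⁻⁸·69.40) = 2.138×10¹⁰ K⁴.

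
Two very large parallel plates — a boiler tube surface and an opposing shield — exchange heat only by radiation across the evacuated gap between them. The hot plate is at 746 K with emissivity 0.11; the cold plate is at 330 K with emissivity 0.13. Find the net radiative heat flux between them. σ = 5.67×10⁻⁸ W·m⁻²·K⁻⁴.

q ≈ 1070 W/m²

For two infinite grey parallel plates, q = σ(T₁⁴ − T₂⁴)/(1/ε₁ + 1/ε₂ − 1).
T₁⁴ − T₂⁴ = 3.097×10¹¹ − 1.186×10¹⁰ = 2.979×10¹¹ K⁴.
1/ε₁ + 1/ε₂ − 1 = 9.091 + 7.692 − 1 = 15.78.
q = 5.67×10⁻⁸ × 2.979×10¹¹ / 15.78.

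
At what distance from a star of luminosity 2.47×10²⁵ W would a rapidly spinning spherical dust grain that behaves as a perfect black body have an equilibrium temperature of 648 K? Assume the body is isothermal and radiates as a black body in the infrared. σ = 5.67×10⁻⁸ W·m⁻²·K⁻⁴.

For an isothermal black-emitting sphere, (1−a)S·πr² = σ·4πr²·T⁴ ⇒ S = 4σT⁴/(1−a).
S = 4·5.67×10⁻⁸·(648)⁴/1.00 = 39990 W/m².
Flux falls as S = L/(4πd²), so d = √(L/(4πS)) = √(2.47×10²⁵/(4π·39990)).

d ≈ 7.01×10⁹ m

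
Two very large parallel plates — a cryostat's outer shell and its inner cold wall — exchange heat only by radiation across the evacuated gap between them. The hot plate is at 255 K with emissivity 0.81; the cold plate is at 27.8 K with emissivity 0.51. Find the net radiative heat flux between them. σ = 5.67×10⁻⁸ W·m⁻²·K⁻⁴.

q ≈ 109 W/m²

For two infinite grey parallel plates, q = σ(T₁⁴ − T₂⁴)/(1/ε₁ + 1/ε₂ − 1).
T₁⁴ − T₂⁴ = 4.228×10⁹ − 5.973×10⁵ = 4.228×10⁹ K⁴.
1/ε₁ + 1/ε₂ − 1 = 1.235 + 1.961 − 1 = 2.195.
q = 5.67×10⁻⁸ × 4.228×10⁹ / 2.195.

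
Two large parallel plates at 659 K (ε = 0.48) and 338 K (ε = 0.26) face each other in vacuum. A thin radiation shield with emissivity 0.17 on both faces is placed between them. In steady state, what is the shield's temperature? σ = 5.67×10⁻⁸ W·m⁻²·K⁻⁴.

In steady state the net flux on the hot side equals that on the cold side.
σ(T₁⁴−T_s⁴)/D₁ = σ(T_s⁴−T₂⁴)/D₂, with D₁ = 1/ε₁+1/ε_s−1 = 6.966, D₂ = 1/ε_s+1/ε₂−1 = 8.729.
Solve for T_s⁴: T_s⁴ = (D₂·T₁⁴ + D₁·T₂⁴)/(D₁+D₂) = 1.107×10¹¹ K⁴.

T_s ≈ 577 K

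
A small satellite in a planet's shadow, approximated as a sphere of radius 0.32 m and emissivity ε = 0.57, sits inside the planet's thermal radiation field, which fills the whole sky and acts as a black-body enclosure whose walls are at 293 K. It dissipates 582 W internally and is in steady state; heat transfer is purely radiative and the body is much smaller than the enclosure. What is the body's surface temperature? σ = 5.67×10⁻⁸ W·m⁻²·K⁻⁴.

For a small grey body in a large enclosure, net radiated power = εσA(T⁴ − T_w⁴).
Steady state: P = εσA(T⁴ − T_w⁴) with A = 4πr² = 1.287 m².
T⁴ = P/(εσA) + T_w⁴ = 582/(0.57·5.67×10⁻⁸·1.287) + (293)⁴
    = 1.399×10¹⁰ + 7.370×10⁹ = 2.136×10¹⁰ K⁴.

T ≈ 382 K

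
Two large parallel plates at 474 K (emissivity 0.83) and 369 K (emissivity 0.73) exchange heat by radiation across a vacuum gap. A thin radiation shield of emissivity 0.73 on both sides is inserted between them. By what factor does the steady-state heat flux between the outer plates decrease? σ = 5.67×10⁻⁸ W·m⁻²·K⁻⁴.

factor ≈ 2.10

Without shield: q₀ = σΔ(T⁴)/(1/ε₁+1/ε₂−1) with denominator 1.575.
With shield the two gaps are in series; the resistances add: (1/ε₁+1/ε_s−1)+(1/ε_s+1/ε₂−1) = 1.575+1.740 = 3.314.
Heat-flux ratio q₀/q = 3.314/1.575.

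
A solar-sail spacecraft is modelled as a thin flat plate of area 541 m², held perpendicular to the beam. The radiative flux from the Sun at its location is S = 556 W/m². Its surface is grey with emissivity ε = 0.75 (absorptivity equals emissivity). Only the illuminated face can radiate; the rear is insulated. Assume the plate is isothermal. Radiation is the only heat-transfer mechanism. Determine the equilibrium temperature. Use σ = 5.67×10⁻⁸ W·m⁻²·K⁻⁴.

At equilibrium, absorbed power = emitted power.
Absorbing cross-section = A = 541.0 m²; emitting surface = A = 541.0 m² (ratio 1).
εS·A_cross = εσ·A_surf·T⁴  ⇒  T⁴ = S/(1σ)   (ε cancels).
T⁴ = 556/(1·5.67×10⁻⁸) = 9.806×10⁹ K⁴.
T = (9.806×10⁹)^(1/4).

T ≈ 315 K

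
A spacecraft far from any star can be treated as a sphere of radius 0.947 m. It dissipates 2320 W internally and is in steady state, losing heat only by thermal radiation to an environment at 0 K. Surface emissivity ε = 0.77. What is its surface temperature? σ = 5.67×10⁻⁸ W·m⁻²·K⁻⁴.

Steady state: internal power = radiated power, P = εσA T⁴.
Radiating area A = 4πr² = 11.27 m².
T⁴ = P/(εσA) = 2320/(0.77·5.67×10⁻⁸·11.27) = 4.715×10⁹ K⁴.
T = (4.715×10⁹)^(1/4).

T ≈ 262 K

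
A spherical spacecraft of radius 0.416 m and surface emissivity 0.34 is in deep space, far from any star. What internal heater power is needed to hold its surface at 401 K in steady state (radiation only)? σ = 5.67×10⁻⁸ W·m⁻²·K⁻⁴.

P = εσ·4πr²·T⁴.
4πr² = 2.175 m²; T⁴ = 2.586×10¹⁰ K⁴.
P = 0.34·5.67×10⁻⁸·2.175·2.586×10¹⁰.

P ≈ 1080 W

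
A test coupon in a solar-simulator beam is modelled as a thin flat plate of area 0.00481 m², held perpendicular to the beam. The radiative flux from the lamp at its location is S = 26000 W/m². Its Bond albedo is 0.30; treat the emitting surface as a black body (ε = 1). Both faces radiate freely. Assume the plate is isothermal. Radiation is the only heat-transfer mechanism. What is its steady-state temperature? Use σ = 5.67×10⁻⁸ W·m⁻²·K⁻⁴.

T ≈ 633 K

At equilibrium, absorbed power = emitted power.
Absorbing cross-section = A = 0.004810 m²; emitting surface = 2A = 0.009620 m² (ratio 2).
(1−a)S·A_cross = εσ·A_surf·T⁴  ⇒  T⁴ = (1−a)S/(2σ).
T⁴ = 0.700·26000/(2·5.67×10⁻⁸) = 1.605×10¹¹ K⁴.
T = (1.605×10¹¹)^(1/4).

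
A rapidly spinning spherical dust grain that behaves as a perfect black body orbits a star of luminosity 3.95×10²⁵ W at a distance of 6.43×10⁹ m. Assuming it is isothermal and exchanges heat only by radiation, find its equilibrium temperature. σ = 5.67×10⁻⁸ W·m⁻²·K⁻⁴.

T ≈ 761 K

First find the stellar flux at distance d: S = L/(4πd²) = 3.95×10²⁵/(4π·(6.43×10⁹)²) = 76030 W/m².
For an isothermal sphere, absorbed (1−a)S·πr² = emitted σ·4πr²·T⁴, so T⁴ = (1−a)S/(4σ).
T⁴ = 1.00·76030/(4·5.67×10⁻⁸) = 3.352×10¹¹ K⁴.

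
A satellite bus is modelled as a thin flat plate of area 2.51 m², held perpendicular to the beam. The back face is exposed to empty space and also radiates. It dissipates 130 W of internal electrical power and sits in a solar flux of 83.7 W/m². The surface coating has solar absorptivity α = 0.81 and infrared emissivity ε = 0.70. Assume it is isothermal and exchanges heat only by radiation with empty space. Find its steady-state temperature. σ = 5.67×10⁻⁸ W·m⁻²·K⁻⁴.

At steady state, absorbed solar power + internal power = radiated power.
Absorbed: α·S·A_cross = 0.81·83.7·2.510 = 170.2 W (cross-section A).
Total input = 170.2 + 130 = 300.2 W.
Radiated: εσ·A_surf·T⁴ with A_surf = 2A = 5.020 m².
T⁴ = 300.2/(0.70·5.67×10⁻⁸·5.020) = 1.507×10⁹ K⁴.

T ≈ 197 K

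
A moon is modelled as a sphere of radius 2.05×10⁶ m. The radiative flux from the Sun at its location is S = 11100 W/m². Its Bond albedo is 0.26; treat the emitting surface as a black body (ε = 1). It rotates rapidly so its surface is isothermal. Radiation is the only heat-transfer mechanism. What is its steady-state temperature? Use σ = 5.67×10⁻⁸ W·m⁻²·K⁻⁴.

At equilibrium, absorbed power = emitted power.
Absorbing cross-section = πr² = 1.320×10¹³ m²; emitting surface = 4πr² = 5.281×10¹³ m² (ratio 4).
(1−a)S·A_cross = εσ·A_surf·T⁴  ⇒  T⁴ = (1−a)S/(4σ).
T⁴ = 0.740·11100/(4·5.67×10⁻⁸) = 3.622×10¹⁰ K⁴.
T = (3.622×10¹⁰)^(1/4).

T ≈ 436 K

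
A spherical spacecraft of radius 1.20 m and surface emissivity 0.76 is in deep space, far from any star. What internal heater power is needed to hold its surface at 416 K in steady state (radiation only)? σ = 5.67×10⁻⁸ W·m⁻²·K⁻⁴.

P = εσ·4πr²·T⁴.
4πr² = 18.10 m²; T⁴ = 2.995×10¹⁰ K⁴.
P = 0.76·5.67×10⁻⁸·18.10·2.995×10¹⁰.

P ≈ 23400 W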